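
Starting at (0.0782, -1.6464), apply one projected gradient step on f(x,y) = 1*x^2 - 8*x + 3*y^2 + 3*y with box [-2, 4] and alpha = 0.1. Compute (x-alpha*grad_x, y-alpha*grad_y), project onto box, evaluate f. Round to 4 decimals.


Step 1: Compute gradient at (0.0782, -1.6464).
grad_x = 2*1*0.0782 - 8 = -7.8436
grad_y = 2*3*-1.6464 + 3 = -6.8784
Step 2: Gradient step.
x_raw = 0.0782 - 0.1*-7.8436 = 0.8626
y_raw = -1.6464 - 0.1*-6.8784 = -0.9586
Step 3: Project onto [-2, 4].
x_proj = clip(0.8626) = 0.8626
y_proj = clip(-0.9586) = -0.9586
Step 4: Evaluate f.
f(0.8626, -0.9586) = -6.2756


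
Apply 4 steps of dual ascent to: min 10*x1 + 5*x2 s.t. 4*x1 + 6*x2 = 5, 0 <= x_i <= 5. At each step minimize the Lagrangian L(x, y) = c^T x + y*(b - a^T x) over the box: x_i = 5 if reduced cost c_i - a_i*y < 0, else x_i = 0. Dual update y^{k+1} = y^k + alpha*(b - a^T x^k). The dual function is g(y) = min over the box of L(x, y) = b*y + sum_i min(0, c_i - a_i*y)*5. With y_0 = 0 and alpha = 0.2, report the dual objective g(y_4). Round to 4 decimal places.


Dual ascent for LP: min 10*x1 + 5*x2, 4*x1 + 6*x2 = 5, 0 <= x_i <= 5
Step 1: y^k = 0.0, reduced costs: (10.0, 5.0)
  x^k = (0.0, 0.0), subgradient = b - a^T x = 5.0
  y^{k+1} = 0.0 + 0.2*5.0 = 1.0
Step 2: y^k = 1.0, reduced costs: (6.0, -1.0)
  x^k = (0.0, 5.0), subgradient = b - a^T x = -25.0
  y^{k+1} = 1.0 + 0.2*-25.0 = -4.0
Step 3: y^k = -4.0, reduced costs: (26.0, 29.0)
  x^k = (0.0, 0.0), subgradient = b - a^T x = 5.0
  y^{k+1} = -4.0 + 0.2*5.0 = -3.0
Step 4: y^k = -3.0, reduced costs: (22.0, 23.0)
  x^k = (0.0, 0.0), subgradient = b - a^T x = 5.0
  y^{k+1} = -3.0 + 0.2*5.0 = -2.0
Dual objective at y_4 = -2.0: reduced costs (18.0, 17.0), box minimizer x = (0.0, 0.0)
g(y_4) = b*y + (c1 - a1*y)*x1 + (c2 - a2*y)*x2 = 5*(-2.0) + 18.0*0.0 + 17.0*0.0 = -10.0 + 0.0 + 0.0 = -10.0


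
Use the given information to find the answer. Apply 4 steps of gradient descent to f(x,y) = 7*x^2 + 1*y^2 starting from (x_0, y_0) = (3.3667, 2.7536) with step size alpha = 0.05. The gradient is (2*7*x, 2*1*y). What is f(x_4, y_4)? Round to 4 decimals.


Gradient descent on f(x,y) = 7*x^2 + 1*y^2.
Starting point: (3.3667, 2.7536), alpha = 0.05
Step 1: grad_x = 2*7*3.3667 = 47.1338, grad_y = 2*1*2.7536 = 5.5072
  x_1 = 3.3667 - 0.05*47.1338 = 1.01
  y_1 = 2.7536 - 0.05*5.5072 = 2.4782
Step 2: grad_x = 2*7*1.01 = 14.1401, grad_y = 2*1*2.4782 = 4.9565
  x_2 = 1.01 - 0.05*14.1401 = 0.303
  y_2 = 2.4782 - 0.05*4.9565 = 2.2304
Step 3: grad_x = 2*7*0.303 = 4.242, grad_y = 2*1*2.2304 = 4.4608
  x_3 = 0.303 - 0.05*4.242 = 0.0909
  y_3 = 2.2304 - 0.05*4.4608 = 2.0074
Step 4: grad_x = 2*7*0.0909 = 1.2726, grad_y = 2*1*2.0074 = 4.0147
  x_4 = 0.0909 - 0.05*1.2726 = 0.0273
  y_4 = 2.0074 - 0.05*4.0147 = 1.8066
f(0.0273, 1.8066) = 7*0.0273^2 + 1*1.8066^2 = 3.2691


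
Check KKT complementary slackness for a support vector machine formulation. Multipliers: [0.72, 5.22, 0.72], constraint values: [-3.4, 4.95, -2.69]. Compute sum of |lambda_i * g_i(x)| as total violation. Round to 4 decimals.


KKT complementary slackness check:
lambda_1 * g_1 = 0.72 * -3.4 = -2.448
lambda_2 * g_2 = 5.22 * 4.95 = 25.839
lambda_3 * g_3 = 0.72 * -2.69 = -1.9368
Total violation = 2.448 + 25.839 + 1.9368 = 30.2238


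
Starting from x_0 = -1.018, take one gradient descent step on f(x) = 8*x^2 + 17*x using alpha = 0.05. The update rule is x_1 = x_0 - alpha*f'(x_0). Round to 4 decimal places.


We compute the gradient at x_0 and apply the update.
f'(x) = 16*x + 17
f'(-1.018) = 16*-1.018 + 17 = 0.712
x_1 = -1.018 - 0.05*0.712 = -1.0536


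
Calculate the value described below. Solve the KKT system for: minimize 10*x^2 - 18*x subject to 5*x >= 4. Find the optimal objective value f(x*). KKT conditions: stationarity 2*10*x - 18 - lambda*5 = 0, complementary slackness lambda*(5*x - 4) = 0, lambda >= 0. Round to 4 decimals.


Step 1: Try lambda = 0 (constraint inactive).
Stationarity: 2*10*x - 18 = 0
x* = 18/(2*10) = 0.9
Check constraint: 5*0.9 = 4.5 >= 4 -- satisfied.
Step 2: Compute optimal value.
f(x*) = 10*0.9^2 - 18*0.9 = -8.1


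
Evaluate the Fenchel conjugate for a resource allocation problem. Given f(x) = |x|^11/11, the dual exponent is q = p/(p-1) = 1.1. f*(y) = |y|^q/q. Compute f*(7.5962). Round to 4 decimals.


The conjugate exponent q satisfies 1/p + 1/q = 1.
p = 11, so q = 11/(11 - 1) = 1.1
|y|^q = 7.5962^1.1 = 9.3037
f*(7.5962) = 9.3037 / 1.1 = 8.4579


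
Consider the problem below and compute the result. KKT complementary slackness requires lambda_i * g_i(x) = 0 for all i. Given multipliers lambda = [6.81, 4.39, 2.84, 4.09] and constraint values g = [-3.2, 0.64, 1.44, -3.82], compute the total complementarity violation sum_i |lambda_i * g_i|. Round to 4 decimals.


KKT complementary slackness check:
lambda_1 * g_1 = 6.81 * -3.2 = -21.792
lambda_2 * g_2 = 4.39 * 0.64 = 2.8096
lambda_3 * g_3 = 2.84 * 1.44 = 4.0896
lambda_4 * g_4 = 4.09 * -3.82 = -15.6238
Total violation = 21.792 + 2.8096 + 4.0896 + 15.6238 = 44.315


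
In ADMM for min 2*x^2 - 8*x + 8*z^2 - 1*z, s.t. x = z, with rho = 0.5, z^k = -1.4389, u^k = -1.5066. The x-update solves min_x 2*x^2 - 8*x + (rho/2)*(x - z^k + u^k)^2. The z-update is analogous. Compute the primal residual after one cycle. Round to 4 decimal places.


ADMM iteration with rho = 0.5, z^k = -1.4389, u^k = -1.5066
Step 1: x-update.
Minimize 2*x^2 - 8*x + (0.5/2)*(x + 1.4389 - 1.5066)^2
FOC: (2*2 + 0.5)*x = 8 + 0.5*(-1.4389 + 1.5066)
x^{k+1} = 1.7853
Step 2: z-update.
Minimize 8*z^2 - 1*z + (0.5/2)*(1.7853 - z - 1.5066)^2
FOC: (2*8 + 0.5)*z = 1 + 0.5*(1.7853 - 1.5066)
z^{k+1} = 0.0691
Step 3: u-update.
u^{k+1} = -1.5066 + 1.7853 - 0.0691 = 0.2096
Step 4: Primal residual = |1.7853 - 0.0691| = 1.7162


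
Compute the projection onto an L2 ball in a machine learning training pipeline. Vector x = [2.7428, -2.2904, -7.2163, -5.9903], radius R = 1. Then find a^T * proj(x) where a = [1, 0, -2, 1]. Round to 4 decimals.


Step 1: Compute ||x|| (intermediates to 6 decimals).
||x|| = sqrt(2.7428^2 + (-2.2904)^2 + (-7.2163)^2 + (-5.9903)^2) = 10.036312
Step 2: Project.
Since ||x|| > R, scale = R/||x|| = 1/10.036312 = 0.099638, proj(x) = scale * x
proj(x) = [0.273287, -0.228211, -0.719018, -0.596862]
Step 3: Dot product.
a^T * proj(x) = 1*0.273287 + 0*(-0.228211) - 2*(-0.719018) + 1*(-0.596862) = 1.1145


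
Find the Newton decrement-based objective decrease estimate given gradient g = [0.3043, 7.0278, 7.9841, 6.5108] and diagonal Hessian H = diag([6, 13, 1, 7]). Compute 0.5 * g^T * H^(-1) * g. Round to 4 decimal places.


Step 1: H is diagonal, so H^(-1) * g = [0.0507, 0.5406, 7.9841, 0.9301].
Step 2: g^T H^(-1) g = sum_i g_i^2 / H_ii
  = (0.3043)^2/6 + (7.0278)^2/13 + (7.9841)^2/1 + (6.5108)^2/7
  = 0.0154 + 3.7992 + 63.7459 + 6.0558 = 73.6163
Step 3: Objective decrease = 0.5 * g^T H^(-1) g = 36.8082


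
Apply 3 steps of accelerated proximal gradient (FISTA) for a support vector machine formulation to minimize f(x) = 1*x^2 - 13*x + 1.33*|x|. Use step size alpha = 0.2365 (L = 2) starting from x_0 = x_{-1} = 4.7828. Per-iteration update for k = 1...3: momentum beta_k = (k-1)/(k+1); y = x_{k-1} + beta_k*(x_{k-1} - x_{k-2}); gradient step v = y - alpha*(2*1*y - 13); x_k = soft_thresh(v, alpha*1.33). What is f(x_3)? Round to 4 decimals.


FISTA on f(x) = 1*x^2 - 13*x + 1.33*|x|
L = 2, alpha = 0.2365
Iteration 1: beta = 0.0, y = 4.7828 + 0.0*(4.7828 - 4.7828) = 4.7828
  grad(y) = -3.4344, v = y - alpha*grad = 5.595
  prox(v) = soft_thresh(5.595, 0.3145) = 5.2805
Iteration 2: beta = 0.3333, y = 5.2805 + 0.3333*(5.2805 - 4.7828) = 5.4464
  grad(y) = -2.1072, v = y - alpha*grad = 5.9447
  prox(v) = soft_thresh(5.9447, 0.3145) = 5.6302
Iteration 3: beta = 0.5, y = 5.6302 + 0.5*(5.6302 - 5.2805) = 5.8051
  grad(y) = -1.3899, v = y - alpha*grad = 6.1338
  prox(v) = soft_thresh(6.1338, 0.3145) = 5.8192
f(x_3) = 1*5.8192^2 - 13*5.8192 + 1.33*|5.8192| = -34.047


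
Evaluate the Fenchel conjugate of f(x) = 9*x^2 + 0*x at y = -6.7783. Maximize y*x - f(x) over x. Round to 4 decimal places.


f*(y) = sup_x {y*x - a*x^2 - b*x} = sup_x {(y-b)*x - a*x^2}
FOC: (y - b) - 2a*x = 0 => x* = (y - b)/(2a)
x* = (-6.7783 - 0)/(2*9) = -0.3766
f*(-6.7783) = (y-b)^2/(4a) = (-6.7783 - 0)^2/(4*9)
= 45.9454/36 = 1.2763


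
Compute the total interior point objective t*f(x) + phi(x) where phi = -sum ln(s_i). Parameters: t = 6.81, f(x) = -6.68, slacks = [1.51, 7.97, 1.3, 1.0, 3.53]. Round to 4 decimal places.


Step 1: Compute log-barrier.
ln values: [0.4121, 2.0757, 0.2624, 0.0, 1.2613]
phi = -(0.4121 + 2.0757 + 0.2624 + 0.0 + 1.2613) = -4.0115
Step 2: Compute augmented objective.
t*f(x) = 6.81*-6.68 = -45.4908
Total = -45.4908 - 4.0115 = -49.5023


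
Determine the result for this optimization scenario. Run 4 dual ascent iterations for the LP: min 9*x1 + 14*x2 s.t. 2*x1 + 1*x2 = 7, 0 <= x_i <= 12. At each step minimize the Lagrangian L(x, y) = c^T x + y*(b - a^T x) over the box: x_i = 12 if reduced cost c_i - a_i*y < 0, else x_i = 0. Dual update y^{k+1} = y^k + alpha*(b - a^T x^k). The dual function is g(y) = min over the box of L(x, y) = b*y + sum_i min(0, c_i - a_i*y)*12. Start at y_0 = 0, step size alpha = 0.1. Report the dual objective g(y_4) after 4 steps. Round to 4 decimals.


Dual ascent for LP: min 9*x1 + 14*x2, 2*x1 + 1*x2 = 7, 0 <= x_i <= 12
Step 1: y^k = 0.0, reduced costs: (9.0, 14.0)
  x^k = (0.0, 0.0), subgradient = b - a^T x = 7.0
  y^{k+1} = 0.0 + 0.1*7.0 = 0.7
Step 2: y^k = 0.7, reduced costs: (7.6, 13.3)
  x^k = (0.0, 0.0), subgradient = b - a^T x = 7.0
  y^{k+1} = 0.7 + 0.1*7.0 = 1.4
Step 3: y^k = 1.4, reduced costs: (6.2, 12.6)
  x^k = (0.0, 0.0), subgradient = b - a^T x = 7.0
  y^{k+1} = 1.4 + 0.1*7.0 = 2.1
Step 4: y^k = 2.1, reduced costs: (4.8, 11.9)
  x^k = (0.0, 0.0), subgradient = b - a^T x = 7.0
  y^{k+1} = 2.1 + 0.1*7.0 = 2.8
Dual objective at y_4 = 2.8: reduced costs (3.4, 11.2), box minimizer x = (0.0, 0.0)
g(y_4) = b*y + (c1 - a1*y)*x1 + (c2 - a2*y)*x2 = 7*2.8 + 3.4*0.0 + 11.2*0.0 = 19.6 + 0.0 + 0.0 = 19.6


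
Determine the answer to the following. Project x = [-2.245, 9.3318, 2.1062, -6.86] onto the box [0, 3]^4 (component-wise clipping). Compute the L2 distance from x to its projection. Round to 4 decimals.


Project each component onto [0, 3].
clip(-2.245) = 0.0, clip(9.3318) = 3.0, clip(2.1062) = 2.1062, clip(-6.86) = 0.0
Projection = [0.0, 3.0, 2.1062, 0.0]
Squared diffs: [5.04, 40.0917, 0.0, 47.0596]
Distance = sqrt(92.1913) = 9.6016


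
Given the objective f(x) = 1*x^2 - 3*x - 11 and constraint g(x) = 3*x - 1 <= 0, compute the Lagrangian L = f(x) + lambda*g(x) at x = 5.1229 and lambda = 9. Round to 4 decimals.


Step 1: Evaluate f(x).
f(5.1229) = 1*5.1229^2 - 3*5.1229 - 11 = -0.1246
Step 2: Evaluate g(x).
g(5.1229) = 3*5.1229 - 1 = 14.3687
Step 3: Compute Lagrangian.
L = -0.1246 + 9*14.3687 = 129.1937


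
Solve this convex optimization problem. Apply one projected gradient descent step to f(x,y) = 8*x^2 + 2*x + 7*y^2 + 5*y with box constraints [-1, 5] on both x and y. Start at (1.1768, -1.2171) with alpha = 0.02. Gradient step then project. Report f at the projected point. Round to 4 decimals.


Step 1: Compute gradient at (1.1768, -1.2171).
grad_x = 2*8*1.1768 + 2 = 20.8288
grad_y = 2*7*-1.2171 + 5 = -12.0394
Step 2: Gradient step.
x_raw = 1.1768 - 0.02*20.8288 = 0.7602
y_raw = -1.2171 - 0.02*-12.0394 = -0.9763
Step 3: Project onto [-1, 5].
x_proj = clip(0.7602) = 0.7602
y_proj = clip(-0.9763) = -0.9763
Step 4: Evaluate f.
f(0.7602, -0.9763) = 7.9347


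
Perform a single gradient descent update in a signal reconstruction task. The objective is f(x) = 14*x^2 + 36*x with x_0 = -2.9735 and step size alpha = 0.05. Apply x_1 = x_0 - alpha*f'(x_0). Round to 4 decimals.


We compute the gradient at x_0 and apply the update.
f'(x) = 28*x + 36
f'(-2.9735) = 28*-2.9735 + 36 = -47.258
x_1 = -2.9735 - 0.05*-47.258 = -0.6106


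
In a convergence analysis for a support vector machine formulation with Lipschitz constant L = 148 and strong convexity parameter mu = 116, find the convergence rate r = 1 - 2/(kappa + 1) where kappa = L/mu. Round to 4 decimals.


Step 1: Compute the condition number.
kappa = L/mu = 148/116 = 1.2759
Step 2: Compute the convergence rate.
r = 1 - 2/(kappa + 1) = 1 - 2*mu/(L + mu) = (L - mu)/(L + mu) = 32/264 = 0.1212


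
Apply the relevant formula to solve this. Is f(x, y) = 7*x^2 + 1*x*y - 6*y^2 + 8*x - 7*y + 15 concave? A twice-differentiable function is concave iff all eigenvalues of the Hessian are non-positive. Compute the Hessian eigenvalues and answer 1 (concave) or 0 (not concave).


The Hessian of f(x,y) = 7*x^2 + 1*x*y - 6*y^2 + 8*x - 7*y + 15 is:
H = [[14, 1], [1, -12]]
Trace = 14 - 12 = 2
Determinant = 14*-12 - (1)^2 = -169
Discriminant = (2)^2 - 4*-169 = 680.0
Eigenvalues: lambda_1 = -12.0384, lambda_2 = 14.0384
The function is not concave.

0


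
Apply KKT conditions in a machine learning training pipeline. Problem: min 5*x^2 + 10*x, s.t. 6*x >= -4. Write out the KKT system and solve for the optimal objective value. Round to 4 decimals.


Step 1: Try lambda = 0 (constraint inactive).
x_unc = -10/(2*5) = -1.0
Check: 6*-1.0 = -6.0 < -4 -- violated!
Step 2: Constraint must be active: 6*x = -4
x* = -4/6 = -2/3 = -0.6667 (rounded; the exact value -2/3 is used below)
lambda = (2*5*(-2/3) + 10)/6 = 0.5556
Step 3: Compute optimal value.
f(x*) = 5*(-2/3)^2 + 10*(-2/3) = -4.4444


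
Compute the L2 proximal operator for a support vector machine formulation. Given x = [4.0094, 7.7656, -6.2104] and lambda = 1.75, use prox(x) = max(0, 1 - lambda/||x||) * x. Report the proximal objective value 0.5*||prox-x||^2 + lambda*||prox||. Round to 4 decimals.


Step 1: Compute ||x||.
||x|| = 10.7214
Step 2: Compute scaling factor.
scale = max(0, 1 - 1.75/10.7214) = 0.8368
Step 3: prox(x) = [3.355, 6.4981, -5.1967]
||prox(x)|| = 8.9714
Step 4: Proximal objective.
0.5*||prox-x||^2 = 1.5313
lambda*||prox|| = 15.7
Total = 17.2312


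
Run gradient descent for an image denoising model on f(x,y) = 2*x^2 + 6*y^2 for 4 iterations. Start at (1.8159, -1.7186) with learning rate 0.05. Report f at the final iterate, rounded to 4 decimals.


Gradient descent on f(x,y) = 2*x^2 + 6*y^2.
Starting point: (1.8159, -1.7186), alpha = 0.05
Step 1: grad_x = 2*2*1.8159 = 7.2636, grad_y = 2*6*-1.7186 = -20.6232
  x_1 = 1.8159 - 0.05*7.2636 = 1.4527
  y_1 = -1.7186 - 0.05*-20.6232 = -0.6874
Step 2: grad_x = 2*2*1.4527 = 5.8109, grad_y = 2*6*-0.6874 = -8.2493
  x_2 = 1.4527 - 0.05*5.8109 = 1.1622
  y_2 = -0.6874 - 0.05*-8.2493 = -0.275
Step 3: grad_x = 2*2*1.1622 = 4.6487, grad_y = 2*6*-0.275 = -3.2997
  x_3 = 1.1622 - 0.05*4.6487 = 0.9297
  y_3 = -0.275 - 0.05*-3.2997 = -0.11
Step 4: grad_x = 2*2*0.9297 = 3.719, grad_y = 2*6*-0.11 = -1.3199
  x_4 = 0.9297 - 0.05*3.719 = 0.7438
  y_4 = -0.11 - 0.05*-1.3199 = -0.044
f(0.7438, -0.044) = 2*0.7438^2 + 6*(-0.044)^2 = 1.1181


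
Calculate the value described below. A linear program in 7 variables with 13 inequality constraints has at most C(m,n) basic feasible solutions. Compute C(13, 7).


Each vertex corresponds to some choice of n active constraints out of m, so the number of vertices is at most C(m, n) = m! / (n!(m-n)!).
m = 13, n = 7
Numerator: 13 * 12 * 11 * 10 * 9 * 8 * 7
Denominator: 7! = 5040
C(13, 7) = 1716


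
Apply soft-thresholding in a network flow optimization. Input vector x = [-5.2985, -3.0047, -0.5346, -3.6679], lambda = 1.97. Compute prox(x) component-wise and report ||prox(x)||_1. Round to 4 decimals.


Soft-thresholding with lambda = 1.97:
prox(-5.2985) = sign(-5.2985)*max(|-5.2985| - 1.97, 0) = -3.3285
prox(-3.0047) = sign(-3.0047)*max(|-3.0047| - 1.97, 0) = -1.0347
prox(-0.5346) = sign(-0.5346)*max(|-0.5346| - 1.97, 0) = 0.0
prox(-3.6679) = sign(-3.6679)*max(|-3.6679| - 1.97, 0) = -1.6979
prox(x) = [-3.3285, -1.0347, 0.0, -1.6979]
||prox(x)||_1 = 3.3285 + 1.0347 + 0.0 + 1.6979 = 6.0611


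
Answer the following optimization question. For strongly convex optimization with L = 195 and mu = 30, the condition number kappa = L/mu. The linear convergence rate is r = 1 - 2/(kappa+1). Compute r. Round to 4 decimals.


Step 1: Compute the condition number.
kappa = L/mu = 195/30 = 6.5
Step 2: Compute the convergence rate.
r = 1 - 2/(kappa + 1) = 1 - 2*mu/(L + mu) = (L - mu)/(L + mu) = 165/225 = 0.7333


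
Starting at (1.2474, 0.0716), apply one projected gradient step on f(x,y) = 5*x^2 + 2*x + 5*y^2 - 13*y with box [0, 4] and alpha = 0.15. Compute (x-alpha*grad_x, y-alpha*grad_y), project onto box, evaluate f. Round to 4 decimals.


Step 1: Compute gradient at (1.2474, 0.0716).
grad_x = 2*5*1.2474 + 2 = 14.474
grad_y = 2*5*0.0716 - 13 = -12.284
Step 2: Gradient step.
x_raw = 1.2474 - 0.15*14.474 = -0.9237
y_raw = 0.0716 - 0.15*-12.284 = 1.9142
Step 3: Project onto [0, 4].
x_proj = clip(-0.9237) = 0.0
y_proj = clip(1.9142) = 1.9142
Step 4: Evaluate f.
f(0.0, 1.9142) = -6.5638


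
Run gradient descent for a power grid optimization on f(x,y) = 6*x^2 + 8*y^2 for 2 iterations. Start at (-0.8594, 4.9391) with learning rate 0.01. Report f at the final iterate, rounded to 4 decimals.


Gradient descent on f(x,y) = 6*x^2 + 8*y^2.
Starting point: (-0.8594, 4.9391), alpha = 0.01
Step 1: grad_x = 2*6*-0.8594 = -10.3128, grad_y = 2*8*4.9391 = 79.0256
  x_1 = -0.8594 - 0.01*-10.3128 = -0.7563
  y_1 = 4.9391 - 0.01*79.0256 = 4.1488
Step 2: grad_x = 2*6*-0.7563 = -9.0753, grad_y = 2*8*4.1488 = 66.3815
  x_2 = -0.7563 - 0.01*-9.0753 = -0.6655
  y_2 = 4.1488 - 0.01*66.3815 = 3.485
f(-0.6655, 3.485) = 6*(-0.6655)^2 + 8*3.485^2 = 99.8209


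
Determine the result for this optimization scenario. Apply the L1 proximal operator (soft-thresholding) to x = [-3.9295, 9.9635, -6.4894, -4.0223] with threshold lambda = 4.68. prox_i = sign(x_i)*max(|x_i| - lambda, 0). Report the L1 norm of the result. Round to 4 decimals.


Soft-thresholding with lambda = 4.68:
prox(-3.9295) = sign(-3.9295)*max(|-3.9295| - 4.68, 0) = 0.0
prox(9.9635) = sign(9.9635)*max(|9.9635| - 4.68, 0) = 5.2835
prox(-6.4894) = sign(-6.4894)*max(|-6.4894| - 4.68, 0) = -1.8094
prox(-4.0223) = sign(-4.0223)*max(|-4.0223| - 4.68, 0) = 0.0
prox(x) = [0.0, 5.2835, -1.8094, 0.0]
||prox(x)||_1 = 0.0 + 5.2835 + 1.8094 + 0.0 = 7.0929


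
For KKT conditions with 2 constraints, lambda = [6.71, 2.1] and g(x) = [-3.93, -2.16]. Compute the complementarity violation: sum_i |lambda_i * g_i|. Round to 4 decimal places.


KKT complementary slackness check:
lambda_1 * g_1 = 6.71 * -3.93 = -26.3703
lambda_2 * g_2 = 2.1 * -2.16 = -4.536
Total violation = 26.3703 + 4.536 = 30.9063


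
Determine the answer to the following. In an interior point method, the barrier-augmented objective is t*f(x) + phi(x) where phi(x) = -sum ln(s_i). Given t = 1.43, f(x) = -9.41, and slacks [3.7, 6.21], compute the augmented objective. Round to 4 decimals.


Step 1: Compute log-barrier.
ln values: [1.3083, 1.8262]
phi = -(1.3083 + 1.8262) = -3.1345
Step 2: Compute augmented objective.
t*f(x) = 1.43*-9.41 = -13.4563
Total = -13.4563 - 3.1345 = -16.5908


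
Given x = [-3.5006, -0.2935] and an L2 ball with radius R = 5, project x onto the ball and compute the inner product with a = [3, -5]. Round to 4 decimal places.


Step 1: Compute ||x|| (intermediates to 6 decimals).
||x|| = sqrt((-3.5006)^2 + (-0.2935)^2) = 3.512882
Step 2: Project.
Since ||x|| <= R, proj = x (no scaling needed).
proj(x) = [-3.5006, -0.2935]
Step 3: Dot product.
a^T * proj(x) = 3*(-3.5006) - 5*(-0.2935) = -9.0343


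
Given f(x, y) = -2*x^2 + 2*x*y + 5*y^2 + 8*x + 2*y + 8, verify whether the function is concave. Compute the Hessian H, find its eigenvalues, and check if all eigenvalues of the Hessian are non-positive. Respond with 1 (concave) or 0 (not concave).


The Hessian of f(x,y) = -2*x^2 + 2*x*y + 5*y^2 + 8*x + 2*y + 8 is:
H = [[-4, 2], [2, 10]]
Trace = -4 + 10 = 6
Determinant = -4*10 - (2)^2 = -44
Discriminant = (6)^2 - 4*-44 = 212.0
Eigenvalues: lambda_1 = -4.2801, lambda_2 = 10.2801
The function is not concave.

0


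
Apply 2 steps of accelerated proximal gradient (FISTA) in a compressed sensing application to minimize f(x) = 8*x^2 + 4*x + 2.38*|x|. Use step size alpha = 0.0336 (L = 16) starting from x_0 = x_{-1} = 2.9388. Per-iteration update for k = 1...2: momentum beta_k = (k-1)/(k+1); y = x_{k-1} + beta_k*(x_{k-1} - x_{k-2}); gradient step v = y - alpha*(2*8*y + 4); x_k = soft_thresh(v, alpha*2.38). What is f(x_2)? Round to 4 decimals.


FISTA on f(x) = 8*x^2 + 4*x + 2.38*|x|
L = 16, alpha = 0.0336
Iteration 1: beta = 0.0, y = 2.9388 + 0.0*(2.9388 - 2.9388) = 2.9388
  grad(y) = 51.0208, v = y - alpha*grad = 1.2245
  prox(v) = soft_thresh(1.2245, 0.08) = 1.1445
Iteration 2: beta = 0.3333, y = 1.1445 + 0.3333*(1.1445 - 2.9388) = 0.5464
  grad(y) = 12.7431, v = y - alpha*grad = 0.1183
  prox(v) = soft_thresh(0.1183, 0.08) = 0.0383
f(x_2) = 8*0.0383^2 + 4*0.0383 + 2.38*|0.0383| = 0.2561


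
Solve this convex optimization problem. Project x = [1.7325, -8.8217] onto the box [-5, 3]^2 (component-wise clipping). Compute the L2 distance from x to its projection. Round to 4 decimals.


Project each component onto [-5, 3].
clip(1.7325) = 1.7325, clip(-8.8217) = -5.0
Projection = [1.7325, -5.0]
Squared diffs: [0.0, 14.6054]
Distance = sqrt(14.6054) = 3.8217


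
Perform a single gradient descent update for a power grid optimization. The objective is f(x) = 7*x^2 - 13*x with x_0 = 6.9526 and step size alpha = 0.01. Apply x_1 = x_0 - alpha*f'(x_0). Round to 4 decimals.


We compute the gradient at x_0 and apply the update.
f'(x) = 14*x - 13
f'(6.9526) = 14*6.9526 - 13 = 84.3364
x_1 = 6.9526 - 0.01*84.3364 = 6.1092


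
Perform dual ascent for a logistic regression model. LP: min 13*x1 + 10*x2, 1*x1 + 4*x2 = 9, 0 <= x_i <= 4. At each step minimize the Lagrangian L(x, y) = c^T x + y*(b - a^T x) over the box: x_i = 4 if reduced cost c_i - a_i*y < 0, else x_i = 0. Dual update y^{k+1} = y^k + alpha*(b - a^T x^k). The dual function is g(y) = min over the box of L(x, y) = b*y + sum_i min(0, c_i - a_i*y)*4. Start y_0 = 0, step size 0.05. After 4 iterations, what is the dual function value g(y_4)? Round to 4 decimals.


Dual ascent for LP: min 13*x1 + 10*x2, 1*x1 + 4*x2 = 9, 0 <= x_i <= 4
Step 1: y^k = 0.0, reduced costs: (13.0, 10.0)
  x^k = (0.0, 0.0), subgradient = b - a^T x = 9.0
  y^{k+1} = 0.0 + 0.05*9.0 = 0.45
Step 2: y^k = 0.45, reduced costs: (12.55, 8.2)
  x^k = (0.0, 0.0), subgradient = b - a^T x = 9.0
  y^{k+1} = 0.45 + 0.05*9.0 = 0.9
Step 3: y^k = 0.9, reduced costs: (12.1, 6.4)
  x^k = (0.0, 0.0), subgradient = b - a^T x = 9.0
  y^{k+1} = 0.9 + 0.05*9.0 = 1.35
Step 4: y^k = 1.35, reduced costs: (11.65, 4.6)
  x^k = (0.0, 0.0), subgradient = b - a^T x = 9.0
  y^{k+1} = 1.35 + 0.05*9.0 = 1.8
Dual objective at y_4 = 1.8: reduced costs (11.2, 2.8), box minimizer x = (0.0, 0.0)
g(y_4) = b*y + (c1 - a1*y)*x1 + (c2 - a2*y)*x2 = 9*1.8 + 11.2*0.0 + 2.8*0.0 = 16.2 + 0.0 + 0.0 = 16.2


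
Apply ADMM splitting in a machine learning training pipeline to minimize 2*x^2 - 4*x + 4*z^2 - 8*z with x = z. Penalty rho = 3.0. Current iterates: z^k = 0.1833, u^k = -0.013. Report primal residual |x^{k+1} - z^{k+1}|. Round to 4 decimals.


ADMM iteration with rho = 3.0, z^k = 0.1833, u^k = -0.013
Step 1: x-update.
Minimize 2*x^2 - 4*x + (3.0/2)*(x - 0.1833 - 0.013)^2
FOC: (2*2 + 3.0)*x = 4 + 3.0*(0.1833 + 0.013)
x^{k+1} = 0.6556
Step 2: z-update.
Minimize 4*z^2 - 8*z + (3.0/2)*(0.6556 - z - 0.013)^2
FOC: (2*4 + 3.0)*z = 8 + 3.0*(0.6556 - 0.013)
z^{k+1} = 0.9025
Step 3: u-update.
u^{k+1} = -0.013 + 0.6556 - 0.9025 = -0.26
Step 4: Primal residual = |0.6556 - 0.9025| = 0.247


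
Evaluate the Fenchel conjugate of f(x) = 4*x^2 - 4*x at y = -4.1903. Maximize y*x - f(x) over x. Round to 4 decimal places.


f*(y) = sup_x {y*x - a*x^2 - b*x} = sup_x {(y-b)*x - a*x^2}
FOC: (y - b) - 2a*x = 0 => x* = (y - b)/(2a)
x* = (-4.1903 + 4)/(2*4) = -0.0238
f*(-4.1903) = (y-b)^2/(4a) = (-4.1903 + 4)^2/(4*4)
= 0.0362/16 = 0.0023


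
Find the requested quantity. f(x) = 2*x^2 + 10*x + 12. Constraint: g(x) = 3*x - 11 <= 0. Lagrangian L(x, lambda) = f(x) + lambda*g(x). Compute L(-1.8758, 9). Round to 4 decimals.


Step 1: Evaluate f(x).
f(-1.8758) = 2*(-1.8758)^2 + 10*(-1.8758) + 12 = 0.2793
Step 2: Evaluate g(x).
g(-1.8758) = 3*-1.8758 - 11 = -16.6274
Step 3: Compute Lagrangian.
L = 0.2793 + 9*-16.6274 = -149.3673


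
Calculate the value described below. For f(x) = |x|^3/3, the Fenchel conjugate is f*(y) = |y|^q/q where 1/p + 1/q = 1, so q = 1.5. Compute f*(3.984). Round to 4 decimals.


The conjugate exponent q satisfies 1/p + 1/q = 1.
p = 3, so q = 3/(3 - 1) = 1.5
|y|^q = 3.984^1.5 = 7.952
f*(3.984) = 7.952 / 1.5 = 5.3014


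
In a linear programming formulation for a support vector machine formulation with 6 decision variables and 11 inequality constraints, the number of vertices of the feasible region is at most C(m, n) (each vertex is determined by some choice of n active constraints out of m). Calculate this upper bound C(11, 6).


Each vertex corresponds to some choice of n active constraints out of m, so the number of vertices is at most C(m, n) = m! / (n!(m-n)!).
m = 11, n = 6
Numerator: 11 * 10 * 9 * 8 * 7 * 6
Denominator: 6! = 720
C(11, 6) = 462


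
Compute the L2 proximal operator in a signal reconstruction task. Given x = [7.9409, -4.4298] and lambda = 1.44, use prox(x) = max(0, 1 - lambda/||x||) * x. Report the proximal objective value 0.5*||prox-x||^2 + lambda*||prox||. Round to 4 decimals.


Step 1: Compute ||x||.
||x|| = 9.0929
Step 2: Compute scaling factor.
scale = max(0, 1 - 1.44/9.0929) = 0.8416
Step 3: prox(x) = [6.6833, -3.7283]
||prox(x)|| = 7.6529
Step 4: Proximal objective.
0.5*||prox-x||^2 = 1.0368
lambda*||prox|| = 11.0202
Total = 12.057


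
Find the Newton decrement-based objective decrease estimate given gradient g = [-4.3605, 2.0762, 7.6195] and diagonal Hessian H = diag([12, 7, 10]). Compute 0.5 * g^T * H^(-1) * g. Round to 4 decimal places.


Step 1: H is diagonal, so H^(-1) * g = [-0.3634, 0.2966, 0.762].
Step 2: g^T H^(-1) g = sum_i g_i^2 / H_ii
  = (-4.3605)^2/12 + (2.0762)^2/7 + (7.6195)^2/10
  = 1.5845 + 0.6158 + 5.8057 = 8.006
Step 3: Objective decrease = 0.5 * g^T H^(-1) g = 4.003


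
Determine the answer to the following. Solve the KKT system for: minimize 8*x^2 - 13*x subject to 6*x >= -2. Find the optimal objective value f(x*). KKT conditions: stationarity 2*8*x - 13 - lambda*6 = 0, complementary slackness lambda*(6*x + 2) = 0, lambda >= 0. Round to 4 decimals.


Step 1: Try lambda = 0 (constraint inactive).
Stationarity: 2*8*x - 13 = 0
x* = 13/(2*8) = 0.8125
Check constraint: 6*0.8125 = 4.875 >= -2 -- satisfied.
Step 2: Compute optimal value.
f(x*) = 8*0.8125^2 - 13*0.8125 = -5.2813


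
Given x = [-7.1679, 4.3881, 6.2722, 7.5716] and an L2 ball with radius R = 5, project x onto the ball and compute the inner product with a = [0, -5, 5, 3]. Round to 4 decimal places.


Step 1: Compute ||x|| (intermediates to 6 decimals).
||x|| = sqrt((-7.1679)^2 + 4.3881^2 + 6.2722^2 + 7.5716^2) = 12.934598
Step 2: Project.
Since ||x|| > R, scale = R/||x|| = 5/12.934598 = 0.38656, proj(x) = scale * x
proj(x) = [-2.770823, 1.696264, 2.424582, 2.926878]
Step 3: Dot product.
a^T * proj(x) = 0*(-2.770823) - 5*1.696264 + 5*2.424582 + 3*2.926878 = 12.4222


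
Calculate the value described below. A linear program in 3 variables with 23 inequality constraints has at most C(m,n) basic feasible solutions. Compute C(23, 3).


Each vertex corresponds to some choice of n active constraints out of m, so the number of vertices is at most C(m, n) = m! / (n!(m-n)!).
m = 23, n = 3
Numerator: 23 * 22 * 21
Denominator: 3! = 6
C(23, 3) = 1771


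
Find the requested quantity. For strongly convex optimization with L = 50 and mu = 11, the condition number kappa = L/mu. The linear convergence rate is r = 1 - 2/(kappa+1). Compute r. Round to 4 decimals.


Step 1: Compute the condition number.
kappa = L/mu = 50/11 = 4.5455
Step 2: Compute the convergence rate.
r = 1 - 2/(kappa + 1) = 1 - 2*mu/(L + mu) = (L - mu)/(L + mu) = 39/61 = 0.6393


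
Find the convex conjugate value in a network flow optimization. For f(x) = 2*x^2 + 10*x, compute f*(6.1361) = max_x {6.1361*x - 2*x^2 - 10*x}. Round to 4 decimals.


f*(y) = sup_x {y*x - a*x^2 - b*x} = sup_x {(y-b)*x - a*x^2}
FOC: (y - b) - 2a*x = 0 => x* = (y - b)/(2a)
x* = (6.1361 - 10)/(2*2) = -0.966
f*(6.1361) = (y-b)^2/(4a) = (6.1361 - 10)^2/(4*2)
= 14.9297/8 = 1.8662


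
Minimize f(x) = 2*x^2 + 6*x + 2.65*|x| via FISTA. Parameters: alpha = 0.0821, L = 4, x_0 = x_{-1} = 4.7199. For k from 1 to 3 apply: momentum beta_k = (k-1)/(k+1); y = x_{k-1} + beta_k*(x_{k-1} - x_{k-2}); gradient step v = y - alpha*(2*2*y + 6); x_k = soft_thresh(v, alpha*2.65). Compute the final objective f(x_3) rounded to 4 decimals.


FISTA on f(x) = 2*x^2 + 6*x + 2.65*|x|
L = 4, alpha = 0.0821
Iteration 1: beta = 0.0, y = 4.7199 + 0.0*(4.7199 - 4.7199) = 4.7199
  grad(y) = 24.8796, v = y - alpha*grad = 2.6773
  prox(v) = soft_thresh(2.6773, 0.2176) = 2.4597
Iteration 2: beta = 0.3333, y = 2.4597 + 0.3333*(2.4597 - 4.7199) = 1.7063
  grad(y) = 12.8253, v = y - alpha*grad = 0.6534
  prox(v) = soft_thresh(0.6534, 0.2176) = 0.4358
Iteration 3: beta = 0.5, y = 0.4358 + 0.5*(0.4358 - 2.4597) = -0.5762
  grad(y) = 3.6954, v = y - alpha*grad = -0.8795
  prox(v) = soft_thresh(-0.8795, 0.2176) = -0.662
f(x_3) = 2*(-0.662)^2 + 6*(-0.662) + 2.65*|-0.662| = -1.3412


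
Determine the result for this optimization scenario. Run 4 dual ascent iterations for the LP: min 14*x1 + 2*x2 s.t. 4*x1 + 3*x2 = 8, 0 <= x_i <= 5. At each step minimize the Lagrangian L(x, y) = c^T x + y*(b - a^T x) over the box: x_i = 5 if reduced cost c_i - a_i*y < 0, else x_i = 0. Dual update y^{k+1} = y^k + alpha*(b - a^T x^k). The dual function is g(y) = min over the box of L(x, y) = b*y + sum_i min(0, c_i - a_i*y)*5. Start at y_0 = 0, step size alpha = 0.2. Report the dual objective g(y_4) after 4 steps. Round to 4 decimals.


Dual ascent for LP: min 14*x1 + 2*x2, 4*x1 + 3*x2 = 8, 0 <= x_i <= 5
Step 1: y^k = 0.0, reduced costs: (14.0, 2.0)
  x^k = (0.0, 0.0), subgradient = b - a^T x = 8.0
  y^{k+1} = 0.0 + 0.2*8.0 = 1.6
Step 2: y^k = 1.6, reduced costs: (7.6, -2.8)
  x^k = (0.0, 5.0), subgradient = b - a^T x = -7.0
  y^{k+1} = 1.6 + 0.2*-7.0 = 0.2
Step 3: y^k = 0.2, reduced costs: (13.2, 1.4)
  x^k = (0.0, 0.0), subgradient = b - a^T x = 8.0
  y^{k+1} = 0.2 + 0.2*8.0 = 1.8
Step 4: y^k = 1.8, reduced costs: (6.8, -3.4)
  x^k = (0.0, 5.0), subgradient = b - a^T x = -7.0
  y^{k+1} = 1.8 + 0.2*-7.0 = 0.4
Dual objective at y_4 = 0.4: reduced costs (12.4, 0.8), box minimizer x = (0.0, 0.0)
g(y_4) = b*y + (c1 - a1*y)*x1 + (c2 - a2*y)*x2 = 8*0.4 + 12.4*0.0 + 0.8*0.0 = 3.2 + 0.0 + 0.0 = 3.2


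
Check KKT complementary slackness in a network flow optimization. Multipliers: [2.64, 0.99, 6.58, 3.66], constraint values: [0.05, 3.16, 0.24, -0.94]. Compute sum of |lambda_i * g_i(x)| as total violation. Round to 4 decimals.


KKT complementary slackness check:
lambda_1 * g_1 = 2.64 * 0.05 = 0.132
lambda_2 * g_2 = 0.99 * 3.16 = 3.1284
lambda_3 * g_3 = 6.58 * 0.24 = 1.5792
lambda_4 * g_4 = 3.66 * -0.94 = -3.4404
Total violation = 0.132 + 3.1284 + 1.5792 + 3.4404 = 8.28


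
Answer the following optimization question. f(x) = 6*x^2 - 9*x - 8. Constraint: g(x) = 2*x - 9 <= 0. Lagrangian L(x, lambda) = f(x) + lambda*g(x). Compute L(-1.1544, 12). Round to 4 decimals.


Step 1: Evaluate f(x).
f(-1.1544) = 6*(-1.1544)^2 - 9*(-1.1544) - 8 = 10.3854
Step 2: Evaluate g(x).
g(-1.1544) = 2*-1.1544 - 9 = -11.3088
Step 3: Compute Lagrangian.
L = 10.3854 + 12*-11.3088 = -125.3202


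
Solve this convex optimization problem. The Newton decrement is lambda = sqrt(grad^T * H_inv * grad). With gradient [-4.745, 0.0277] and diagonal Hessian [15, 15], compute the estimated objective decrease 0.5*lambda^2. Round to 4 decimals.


Step 1: H is diagonal, so H^(-1) * g = [-0.3163, 0.0018].
Step 2: g^T H^(-1) g = sum_i g_i^2 / H_ii
  = (-4.745)^2/15 + (0.0277)^2/15
  = 1.501 + 0.0001 = 1.5011
Step 3: Objective decrease = 0.5 * g^T H^(-1) g = 0.7505


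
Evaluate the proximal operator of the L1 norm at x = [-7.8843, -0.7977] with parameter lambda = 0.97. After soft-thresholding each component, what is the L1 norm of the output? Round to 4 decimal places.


Soft-thresholding with lambda = 0.97:
prox(-7.8843) = sign(-7.8843)*max(|-7.8843| - 0.97, 0) = -6.9143
prox(-0.7977) = sign(-0.7977)*max(|-0.7977| - 0.97, 0) = 0.0
prox(x) = [-6.9143, 0.0]
||prox(x)||_1 = 6.9143 + 0.0 = 6.9143


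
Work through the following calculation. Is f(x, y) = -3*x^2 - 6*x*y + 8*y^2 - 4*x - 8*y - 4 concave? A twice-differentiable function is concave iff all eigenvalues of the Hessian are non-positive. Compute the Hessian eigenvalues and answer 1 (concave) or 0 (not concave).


The Hessian of f(x,y) = -3*x^2 - 6*x*y + 8*y^2 - 4*x - 8*y - 4 is:
H = [[-6, -6], [-6, 16]]
Trace = -6 + 16 = 10
Determinant = -6*16 - (-6)^2 = -132
Discriminant = (10)^2 - 4*-132 = 628.0
Eigenvalues: lambda_1 = -7.53, lambda_2 = 17.53
The function is not concave.

0


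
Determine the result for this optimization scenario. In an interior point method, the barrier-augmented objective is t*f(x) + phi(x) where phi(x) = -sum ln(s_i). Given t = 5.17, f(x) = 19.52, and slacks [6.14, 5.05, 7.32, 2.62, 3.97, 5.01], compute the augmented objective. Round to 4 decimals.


Step 1: Compute log-barrier.
ln values: [1.8148, 1.6194, 1.9906, 0.9632, 1.3788, 1.6114]
phi = -(1.8148 + 1.6194 + 1.9906 + 0.9632 + 1.3788 + 1.6114) = -9.3782
Step 2: Compute augmented objective.
t*f(x) = 5.17*19.52 = 100.9184
Total = 100.9184 - 9.3782 = 91.5402


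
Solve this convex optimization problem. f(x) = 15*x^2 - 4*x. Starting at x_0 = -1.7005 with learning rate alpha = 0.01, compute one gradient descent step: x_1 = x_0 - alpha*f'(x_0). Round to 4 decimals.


We compute the gradient at x_0 and apply the update.
f'(x) = 30*x - 4
f'(-1.7005) = 30*-1.7005 - 4 = -55.015
x_1 = -1.7005 - 0.01*-55.015 = -1.1504


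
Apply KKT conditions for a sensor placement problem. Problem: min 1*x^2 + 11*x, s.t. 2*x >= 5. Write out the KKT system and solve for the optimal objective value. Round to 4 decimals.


Step 1: Try lambda = 0 (constraint inactive).
x_unc = -11/(2*1) = -5.5
Check: 2*-5.5 = -11.0 < 5 -- violated!
Step 2: Constraint must be active: 2*x = 5
x* = 5/2 = 2.5
lambda = (2*1*2.5 + 11)/2 = 8.0
Step 3: Compute optimal value.
f(x*) = 1*2.5^2 + 11*2.5 = 33.75


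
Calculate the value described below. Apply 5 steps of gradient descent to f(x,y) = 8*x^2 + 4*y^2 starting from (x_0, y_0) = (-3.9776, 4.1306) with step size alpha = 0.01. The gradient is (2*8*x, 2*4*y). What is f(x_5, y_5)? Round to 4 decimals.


Gradient descent on f(x,y) = 8*x^2 + 4*y^2.
Starting point: (-3.9776, 4.1306), alpha = 0.01
Step 1: grad_x = 2*8*-3.9776 = -63.6416, grad_y = 2*4*4.1306 = 33.0448
  x_1 = -3.9776 - 0.01*-63.6416 = -3.3412
  y_1 = 4.1306 - 0.01*33.0448 = 3.8002
Step 2: grad_x = 2*8*-3.3412 = -53.4589, grad_y = 2*4*3.8002 = 30.4012
  x_2 = -3.3412 - 0.01*-53.4589 = -2.8066
  y_2 = 3.8002 - 0.01*30.4012 = 3.4961
Step 3: grad_x = 2*8*-2.8066 = -44.9055, grad_y = 2*4*3.4961 = 27.9691
  x_3 = -2.8066 - 0.01*-44.9055 = -2.3575
  y_3 = 3.4961 - 0.01*27.9691 = 3.2164
Step 4: grad_x = 2*8*-2.3575 = -37.7206, grad_y = 2*4*3.2164 = 25.7316
  x_4 = -2.3575 - 0.01*-37.7206 = -1.9803
  y_4 = 3.2164 - 0.01*25.7316 = 2.9591
Step 5: grad_x = 2*8*-1.9803 = -31.6853, grad_y = 2*4*2.9591 = 23.6731
  x_5 = -1.9803 - 0.01*-31.6853 = -1.6635
  y_5 = 2.9591 - 0.01*23.6731 = 2.7224
f(-1.6635, 2.7224) = 8*(-1.6635)^2 + 4*2.7224^2 = 51.7832


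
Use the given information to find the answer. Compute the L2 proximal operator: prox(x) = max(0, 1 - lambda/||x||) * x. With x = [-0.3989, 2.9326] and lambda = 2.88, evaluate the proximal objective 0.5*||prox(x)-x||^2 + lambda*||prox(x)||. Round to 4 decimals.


Step 1: Compute ||x||.
||x|| = 2.9596
Step 2: Compute scaling factor.
scale = max(0, 1 - 2.88/2.9596) = 0.0269
Step 3: prox(x) = [-0.0107, 0.0789]
||prox(x)|| = 0.0796
Step 4: Proximal objective.
0.5*||prox-x||^2 = 4.1472
lambda*||prox|| = 0.2292
Total = 4.3765


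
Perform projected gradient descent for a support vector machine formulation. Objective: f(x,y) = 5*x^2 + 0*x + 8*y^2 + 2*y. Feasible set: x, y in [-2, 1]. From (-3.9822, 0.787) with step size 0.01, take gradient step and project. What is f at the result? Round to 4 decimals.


Step 1: Compute gradient at (-3.9822, 0.787).
grad_x = 2*5*-3.9822 + 0 = -39.822
grad_y = 2*8*0.787 + 2 = 14.592
Step 2: Gradient step.
x_raw = -3.9822 - 0.01*-39.822 = -3.584
y_raw = 0.787 - 0.01*14.592 = 0.6411
Step 3: Project onto [-2, 1].
x_proj = clip(-3.584) = -2.0
y_proj = clip(0.6411) = 0.6411
Step 4: Evaluate f.
f(-2.0, 0.6411) = 24.57


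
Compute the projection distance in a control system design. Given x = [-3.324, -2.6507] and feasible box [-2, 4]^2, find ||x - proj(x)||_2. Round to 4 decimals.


Project each component onto [-2, 4].
clip(-3.324) = -2.0, clip(-2.6507) = -2.0
Projection = [-2.0, -2.0]
Squared diffs: [1.753, 0.4234]
Distance = sqrt(2.1764) = 1.4753


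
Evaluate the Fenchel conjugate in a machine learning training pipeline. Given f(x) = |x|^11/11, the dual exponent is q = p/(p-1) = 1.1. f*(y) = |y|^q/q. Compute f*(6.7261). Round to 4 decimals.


The conjugate exponent q satisfies 1/p + 1/q = 1.
p = 11, so q = 11/(11 - 1) = 1.1
|y|^q = 6.7261^1.1 = 8.1384
f*(6.7261) = 8.1384 / 1.1 = 7.3986


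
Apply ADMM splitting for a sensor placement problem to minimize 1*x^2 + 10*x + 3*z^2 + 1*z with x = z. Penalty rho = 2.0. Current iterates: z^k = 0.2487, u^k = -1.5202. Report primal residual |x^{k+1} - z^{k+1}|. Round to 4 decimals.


ADMM iteration with rho = 2.0, z^k = 0.2487, u^k = -1.5202
Step 1: x-update.
Minimize 1*x^2 + 10*x + (2.0/2)*(x - 0.2487 - 1.5202)^2
FOC: (2*1 + 2.0)*x = -10 + 2.0*(0.2487 + 1.5202)
x^{k+1} = -1.6156
Step 2: z-update.
Minimize 3*z^2 + 1*z + (2.0/2)*(-1.6156 - z - 1.5202)^2
FOC: (2*3 + 2.0)*z = -1 + 2.0*(-1.6156 - 1.5202)
z^{k+1} = -0.9089
Step 3: u-update.
u^{k+1} = -1.5202 - 1.6156 + 0.9089 = -2.2268
Step 4: Primal residual = |-1.6156 + 0.9089| = 0.7066


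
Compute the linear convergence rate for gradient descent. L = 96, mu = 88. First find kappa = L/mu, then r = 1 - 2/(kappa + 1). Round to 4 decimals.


Step 1: Compute the condition number.
kappa = L/mu = 96/88 = 1.0909
Step 2: Compute the convergence rate.
r = 1 - 2/(kappa + 1) = 1 - 2*mu/(L + mu) = (L - mu)/(L + mu) = 8/184 = 0.0435


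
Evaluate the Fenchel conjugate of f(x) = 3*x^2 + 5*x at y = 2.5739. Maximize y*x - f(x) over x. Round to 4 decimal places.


f*(y) = sup_x {y*x - a*x^2 - b*x} = sup_x {(y-b)*x - a*x^2}
FOC: (y - b) - 2a*x = 0 => x* = (y - b)/(2a)
x* = (2.5739 - 5)/(2*3) = -0.4044
f*(2.5739) = (y-b)^2/(4a) = (2.5739 - 5)^2/(4*3)
= 5.886/12 = 0.4905


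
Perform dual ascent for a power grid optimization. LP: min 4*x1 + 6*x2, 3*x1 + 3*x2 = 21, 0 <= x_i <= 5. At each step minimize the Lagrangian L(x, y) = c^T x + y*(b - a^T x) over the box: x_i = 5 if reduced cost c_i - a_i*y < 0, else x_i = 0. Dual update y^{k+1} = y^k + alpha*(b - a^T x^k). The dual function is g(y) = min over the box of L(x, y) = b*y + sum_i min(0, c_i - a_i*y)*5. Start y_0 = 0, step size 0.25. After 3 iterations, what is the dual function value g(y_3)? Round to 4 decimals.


Dual ascent for LP: min 4*x1 + 6*x2, 3*x1 + 3*x2 = 21, 0 <= x_i <= 5
Step 1: y^k = 0.0, reduced costs: (4.0, 6.0)
  x^k = (0.0, 0.0), subgradient = b - a^T x = 21.0
  y^{k+1} = 0.0 + 0.25*21.0 = 5.25
Step 2: y^k = 5.25, reduced costs: (-11.75, -9.75)
  x^k = (5.0, 5.0), subgradient = b - a^T x = -9.0
  y^{k+1} = 5.25 + 0.25*-9.0 = 3.0
Step 3: y^k = 3.0, reduced costs: (-5.0, -3.0)
  x^k = (5.0, 5.0), subgradient = b - a^T x = -9.0
  y^{k+1} = 3.0 + 0.25*-9.0 = 0.75
Dual objective at y_3 = 0.75: reduced costs (1.75, 3.75), box minimizer x = (0.0, 0.0)
g(y_3) = b*y + (c1 - a1*y)*x1 + (c2 - a2*y)*x2 = 21*0.75 + 1.75*0.0 + 3.75*0.0 = 15.75 + 0.0 + 0.0 = 15.75


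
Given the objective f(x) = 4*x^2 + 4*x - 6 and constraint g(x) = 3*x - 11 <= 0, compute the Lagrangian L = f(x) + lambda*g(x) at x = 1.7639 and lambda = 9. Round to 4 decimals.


Step 1: Evaluate f(x).
f(1.7639) = 4*1.7639^2 + 4*1.7639 - 6 = 13.501
Step 2: Evaluate g(x).
g(1.7639) = 3*1.7639 - 11 = -5.7083
Step 3: Compute Lagrangian.
L = 13.501 + 9*-5.7083 = -37.8737
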